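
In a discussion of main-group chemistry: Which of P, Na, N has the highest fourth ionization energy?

IE_4 is the cost of taking one more electron from the +3 cation: P³⁺ still has 2 valence electrons; Na³⁺ is already 2 electrons into the core; N³⁺ still has 2 valence electrons.
Breaking into a closed-shell core is much more expensive than removing a leftover valence electron — Na has the largest IE_4 here.
Valence configurations: P³⁺ [Ne]3s², N³⁺ [He]2s².
Tabulated IE_4 (kJ/mol): P 4964, Na 9543, N 7475.
Overall IE_4 order: P < N < Na.

Na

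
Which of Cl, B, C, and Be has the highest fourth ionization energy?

The fourth ionization energy removes an electron from the +3 ion. For each element: Cl³⁺ still has 4 valence electrons; B³⁺ is the bare [He] core; C³⁺ still has 1 valence electron; Be³⁺ is already 1 electron into the core.
Core electrons are held far more tightly than valence electrons, so Be and B top the IE_4 order.
Valence configurations: Cl³⁺ [Ne]3s²3p², C³⁺ [He]2s¹.
The numbers (kJ/mol): Cl 5159, B 25026, C 6223, Be 21007.
Putting it together, IE_4: Cl < C < Be < B.

B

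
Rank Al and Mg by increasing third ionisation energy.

The third ionization energy removes an electron from the +2 ion. For each element: Al²⁺ still has 1 valence electron; Mg²⁺ is the bare [Ne] core.
Pulling an electron out of a noble-gas core costs far more than removing a remaining valence electron, so Mg sits at the high end of IE_3.
Tabulated IE_3 (kJ/mol): Al 2745, Mg 7733.
Hence IE_3: Al < Mg.

Al < Mg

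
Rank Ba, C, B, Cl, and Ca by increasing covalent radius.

C, B, Cl, Ca, Ba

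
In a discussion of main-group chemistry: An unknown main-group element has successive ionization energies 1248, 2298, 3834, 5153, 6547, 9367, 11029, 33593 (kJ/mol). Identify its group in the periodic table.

Look for the largest jump between consecutive ionization energies: IE8/IE7 ≈ 3.0, far larger than any earlier ratio.
That jump marks the point where a core electron is being removed. So the atom has 7 valence electrons.
A main-group element with 7 valence electrons is in group 17.

Group 17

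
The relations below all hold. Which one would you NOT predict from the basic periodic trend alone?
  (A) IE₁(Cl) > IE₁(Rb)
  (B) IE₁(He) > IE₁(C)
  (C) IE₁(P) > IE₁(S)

The general trend: IE₁ increases across a period and decreases down a group.
(A) Cl (period 3, group 17) vs Rb (period 5, group 1): the stated order agrees with the simple trend.
(B) He (period 1, group 18) vs C (period 2, group 14): the stated order agrees with the simple trend.
(C) P (period 3, group 15) vs S (period 3, group 16): the stated order contradicts the simple trend.
The exception is (C): S (3p⁴) ionizes more easily than half-filled P (3p³) because the paired 3p electron in S is pushed out by e⁻–e⁻ repulsion.

(C)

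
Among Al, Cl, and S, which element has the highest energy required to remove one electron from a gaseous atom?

Al is in period 3, group 13; S is in period 3, group 16; Cl is in period 3, group 17.
First ionization energy rises across a period (greater Z_eff holds electrons more tightly) and falls down a group (valence electrons are farther from the nucleus).
All lie in period 3, so first ionization energy increases left to right.
The highest energy required to remove one electron from a gaseous atom among these belongs to Cl.

Cl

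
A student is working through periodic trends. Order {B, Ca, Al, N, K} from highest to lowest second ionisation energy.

K > N > B > Al > Ca

The second ionization energy removes an electron from the +1 ion. For each element: B⁺ still has 2 valence electrons; Ca⁺ still has 1 valence electron; Al⁺ still has 2 valence electrons; N⁺ still has 4 valence electrons; K⁺ is the bare [Ar] core.
Breaking into a closed-shell core is much more expensive than removing a leftover valence electron — K has the largest IE_2 here.
Valence configurations: B⁺ [He]2s², Ca⁺ [Ar]4s¹, Al⁺ [Ne]3s², N⁺ [He]2s²2p².
Tabulated IE_2 (kJ/mol): B 2427, Ca 1145, Al 1817, N 2856, K 3052.
Putting it together, IE_2: Ca < Al < B < N < K.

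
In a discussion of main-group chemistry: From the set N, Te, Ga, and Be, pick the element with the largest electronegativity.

N

Be is in period 2, group 2; N is in period 2, group 15; Ga is in period 4, group 13; Te is in period 5, group 16.
EN rises left→right (higher Z_eff, smaller atoms) and falls top→bottom (larger, more shielded atoms).
These span different periods and groups, so the two trends combine.
Ga > Be: period and group pull opposite ways; the across-period shift dominates (1.81 vs 1.57).
Te > Ga: period and group pull opposite ways; the across-period shift dominates (2.10 vs 1.81).
N > Te: the two effects oppose for this pair; the down-group effect wins (3.04 vs 2.10).
For reference (Pauling): Be 1.57, N 3.04, Ga 1.81, Te 2.10.
The largest electronegativity among these belongs to N.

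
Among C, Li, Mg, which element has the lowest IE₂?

Mg

IE_2 is the cost of taking one more electron from the +1 cation: C⁺ still has 3 valence electrons; Li⁺ is the bare [He] core; Mg⁺ still has 1 valence electron.
Core electrons are held far more tightly than valence electrons, so Li tops the IE_2 order.
Valence configurations: C⁺ [He]2s²2p¹, Mg⁺ [Ne]3s¹.
The numbers (kJ/mol): C 2353, Li 7298, Mg 1451.
So the second ionization energies run Mg < C < Li.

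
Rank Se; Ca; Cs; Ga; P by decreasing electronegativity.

P is in period 3, group 15; Ca is in period 4, group 2; Ga is in period 4, group 13; Se is in period 4, group 16; Cs is in period 6, group 1.
EN rises left→right (higher Z_eff, smaller atoms) and falls top→bottom (larger, more shielded atoms).
Here both period and group differ, so the two effects have to be weighed against each other.
Ca > Cs: relative to Cs, both the across-period and down-group shifts push Ca's electronegativity up.
Ga > Ca: both are in period 4; the period trend gives Ga the larger value.
P > Ga: relative to Ga, both the across-period and down-group shifts push P's electronegativity up.
Se > P: the two effects oppose for this pair; the across-period effect wins (2.55 vs 2.19).
For reference (Pauling): P 2.19, Ca 1.00, Ga 1.81, Se 2.55, Cs 0.79.
So from highest to lowest: Se > P > Ga > Ca > Cs.

Se > P > Ga > Ca > Cs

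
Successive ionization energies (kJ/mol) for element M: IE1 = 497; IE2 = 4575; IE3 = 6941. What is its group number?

Look for the largest jump between consecutive ionization energies: IE2/IE1 ≈ 9.2, far larger than any earlier ratio.
That jump marks the point where a core electron is being removed. So the atom has 1 valence electron.
A main-group element with 1 valence electron is in group 1.

Group 1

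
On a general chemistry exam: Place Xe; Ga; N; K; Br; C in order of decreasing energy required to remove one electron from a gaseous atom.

N > Xe > Br > C > Ga > K

C is in period 2, group 14; N is in period 2, group 15; K is in period 4, group 1; Ga is in period 4, group 13; Br is in period 4, group 17; Xe is in period 5, group 18.
First ionization energy rises across a period (greater Z_eff holds electrons more tightly) and falls down a group (valence electrons are farther from the nucleus).
Here both period and group differ, so the two effects have to be weighed against each other.
Ga > K: both are in period 4; the period trend gives Ga the larger value.
C > Ga: both effects reinforce here, so C is clearly the higher of the two.
Br > C: period and group pull opposite ways; the across-period shift dominates (1140 vs 1086 kJ/mol).
Xe > Br: period and group pull opposite ways; the across-period shift dominates (1170 vs 1140 kJ/mol).
N > Xe: period and group pull opposite ways; the down-group shift dominates (1402 vs 1170 kJ/mol).
For reference (kJ/mol): C 1086, N 1402, K 419, Ga 579, Br 1140, Xe 1170.
So from highest to lowest: N > Xe > Br > C > Ga > K.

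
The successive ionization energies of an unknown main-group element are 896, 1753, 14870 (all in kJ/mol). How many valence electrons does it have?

Look for the largest jump between consecutive ionization energies: IE3/IE2 ≈ 8.5, far larger than any earlier ratio.
That jump marks the point where a core electron is being removed. So the atom has 2 valence electrons.

2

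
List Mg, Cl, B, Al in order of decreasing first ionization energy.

Cl > B > Mg > Al

B is in period 2, group 13; Mg is in period 3, group 2; Al is in period 3, group 13; Cl is in period 3, group 17.
IE₁ increases left→right with effective nuclear charge and decreases top→bottom as the valence shell moves farther out.
Neither a single period nor a single group — weigh both effects.
Mg > Al: this pair runs against the simple trend — see the exception note.
B > Mg: relative to Mg, both the across-period and down-group shifts push B's first ionization energy up.
Cl > B: period and group pull opposite ways; the across-period shift dominates (1251 vs 801 kJ/mol).
Note the exception: Mg has a higher first ionization energy than Al, contrary to the simple trend — Al's single 3p electron is easier to remove than one from Mg's filled 3s².
Approximate values (kJ/mol): B 801, Mg 738, Al 578, Cl 1251.
So from highest to lowest: Cl > B > Mg > Al.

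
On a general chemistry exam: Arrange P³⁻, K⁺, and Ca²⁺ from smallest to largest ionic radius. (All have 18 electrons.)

All of these have 18 electrons, so size is governed by nuclear charge alone: the more protons, the stronger the pull on the same electron cloud, and the smaller the ion.
Nuclear charges: Ca²⁺ (Z=20), K⁺ (Z=19), P³⁻ (Z=15).
Smallest to largest: Ca²⁺ < K⁺ < P³⁻.

Ca²⁺ < K⁺ < P³⁻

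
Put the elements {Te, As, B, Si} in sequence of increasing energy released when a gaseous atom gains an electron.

B, As, Si, Te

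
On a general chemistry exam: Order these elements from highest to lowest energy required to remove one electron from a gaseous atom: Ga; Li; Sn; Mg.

Mg, Sn, Ga, Li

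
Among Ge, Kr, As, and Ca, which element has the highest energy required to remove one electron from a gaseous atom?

Kr

Ca is in period 4, group 2; Ge is in period 4, group 14; As is in period 4, group 15; Kr is in period 4, group 18.
Across a period the outer electron is held more tightly (higher IE₁); down a group it sits in a higher shell, more shielded, and comes off more easily.
All lie in period 4, so first ionization energy increases left to right.
The highest energy required to remove one electron from a gaseous atom among these belongs to Kr.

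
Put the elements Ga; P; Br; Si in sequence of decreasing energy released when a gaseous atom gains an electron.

Si is in period 3, group 14; P is in period 3, group 15; Ga is in period 4, group 13; Br is in period 4, group 17.
Electron affinity generally becomes more exothermic across a period toward the halogens and less exothermic down a group.
Here both period and group differ, so the two effects have to be weighed against each other.
P > Ga: both effects reinforce here, so P is clearly the higher of the two.
Si > P: this pair runs against the simple trend — see the exception note.
Br > Si: period and group pull opposite ways; the across-period shift dominates (325 vs 134 kJ/mol).
Note the exception: Si has a higher electron affinity than P, contrary to the simple trend — adding an electron to P's half-filled 3p³ is unfavourable, so Si (3p²) has the more exothermic EA.
Approximate values (kJ/mol): Si 134, P 72, Ga 29, Br 325.
So from highest to lowest: Br > Si > P > Ga.

Br, Si, P, Ga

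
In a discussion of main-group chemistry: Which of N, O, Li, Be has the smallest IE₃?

N

The third ionization energy removes an electron from the +2 ion. For each element: N²⁺ still has 3 valence electrons; O²⁺ still has 4 valence electrons; Li²⁺ is already 1 electron into the core; Be²⁺ is the bare [He] core.
Breaking into a closed-shell core is much more expensive than removing a leftover valence electron — Li and Be have the largest IE_3 here.
Valence configurations: N²⁺ [He]2s²2p¹, O²⁺ [He]2s²2p².
The numbers (kJ/mol): N 4578, O 5300, Li 11815, Be 14849.
Putting it together, IE_3: N < O < Li < Be.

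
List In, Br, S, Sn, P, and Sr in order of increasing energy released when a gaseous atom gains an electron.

P is in period 3, group 15; S is in period 3, group 16; Br is in period 4, group 17; Sr is in period 5, group 2; In is in period 5, group 13; Sn is in period 5, group 14.
Atoms with high Z_eff and room in the valence shell (especially the halogens) have the most exothermic electron affinities.
These span different periods and groups, so the two trends combine.
In > Sr: both are in period 5; the period trend gives In the larger value.
P > In: both effects reinforce here, so P is clearly the higher of the two.
Sn > P: this pair runs against the simple trend — see the exception note.
S > Sn: both effects reinforce here, so S is clearly the higher of the two.
Br > S: the two effects oppose for this pair; the across-period effect wins (325 vs 200 kJ/mol).
Note the exception: Sn has a higher electron affinity than P, contrary to the simple trend — adding an electron to P's half-filled np³ subshell costs electron-pairing energy.
For reference (kJ/mol): P 72, S 200, Br 325, Sr 5, In 29, Sn 107.
So from lowest to highest: Sr < In < P < Sn < S < Br.

Sr < In < P < Sn < S < Br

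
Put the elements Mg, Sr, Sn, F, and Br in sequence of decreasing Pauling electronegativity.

F is in period 2, group 17; Mg is in period 3, group 2; Br is in period 4, group 17; Sr is in period 5, group 2; Sn is in period 5, group 14.
Smaller atoms with higher effective nuclear charge are more electronegative.
Here both period and group differ, so the two effects have to be weighed against each other.
Mg > Sr: they share group 2; the group trend gives Mg the larger value.
Sn > Mg: period and group pull opposite ways; the across-period shift dominates (1.96 vs 1.31).
Br > Sn: both effects reinforce here, so Br is clearly the higher of the two.
F > Br: they share group 17; the group trend gives F the larger value.
For reference (Pauling): F 3.98, Mg 1.31, Br 2.96, Sr 0.95, Sn 1.96.
So from highest to lowest: F > Br > Sn > Mg > Sr.

F, Br, Sn, Mg, Sr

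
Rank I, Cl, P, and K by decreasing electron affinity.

P is in period 3, group 15; Cl is in period 3, group 17; K is in period 4, group 1; I is in period 5, group 17.
Atoms with high Z_eff and room in the valence shell (especially the halogens) have the most exothermic electron affinities.
These span different periods and groups, so the two trends combine.
P > K: both effects reinforce here, so P is clearly the higher of the two.
I > P: the two effects oppose for this pair; the across-period effect wins (295 vs 72 kJ/mol).
Cl > I: they share group 17; the group trend gives Cl the larger value.
Tabulated electron affinity (kJ/mol): P 72, Cl 349, K 48, I 295.
So from highest to lowest: Cl > I > P > K.

Cl, I, P, K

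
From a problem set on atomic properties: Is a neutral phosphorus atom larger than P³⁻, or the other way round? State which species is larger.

P³⁻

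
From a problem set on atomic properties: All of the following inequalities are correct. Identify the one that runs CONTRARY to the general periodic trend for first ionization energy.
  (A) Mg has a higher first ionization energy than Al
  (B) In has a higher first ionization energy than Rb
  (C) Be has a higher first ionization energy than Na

The general trend: first ionization energy increases across a period and decreases down a group.
(A) Mg (period 3, group 2) vs Al (period 3, group 13): the stated order contradicts the simple trend.
(B) In (period 5, group 13) vs Rb (period 5, group 1): the stated order agrees with the simple trend.
(C) Be (period 2, group 2) vs Na (period 3, group 1): the stated order agrees with the simple trend.
The exception is (A): Al's single 3p electron is easier to remove than one from Mg's filled 3s².

(A)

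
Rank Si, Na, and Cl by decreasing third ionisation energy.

IE_3 is the cost of taking one more electron from the +2 cation: Si²⁺ still has 2 valence electrons; Na²⁺ is already 1 electron into the core; Cl²⁺ still has 5 valence electrons.
Breaking into a closed-shell core is much more expensive than removing a leftover valence electron — Na has the largest IE_3 here.
Valence configurations: Si²⁺ [Ne]3s², Cl²⁺ [Ne]3s²3p³.
The numbers (kJ/mol): Si 3232, Na 6910, Cl 3822.
Overall IE_3 order: Si < Cl < Na.

Na, Cl, Si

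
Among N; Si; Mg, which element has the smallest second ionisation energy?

Consider each +1 ion: N⁺ still has 4 valence electrons; Si⁺ still has 3 valence electrons; Mg⁺ still has 1 valence electron.
All are still removing valence electrons, so compare the +1 ions as you would atoms: IE_2 generally rises across a period (higher Z_eff) and falls down a group (larger shell), subject to the usual subshell exceptions.
Valence configurations: N⁺ [He]2s²2p², Si⁺ [Ne]3s²3p¹, Mg⁺ [Ne]3s¹.
Tabulated IE_2 (kJ/mol): N 2856, Si 1577, Mg 1451.
Putting it together, IE_2: Mg < Si < N.

Mg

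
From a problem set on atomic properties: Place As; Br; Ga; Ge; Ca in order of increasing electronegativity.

EN rises left→right (higher Z_eff, smaller atoms) and falls top→bottom (larger, more shielded atoms).
All lie in period 4, so electronegativity increases left to right.
So from lowest to highest: Ca < Ga < Ge < As < Br.

Ca, Ga, Ge, As, Br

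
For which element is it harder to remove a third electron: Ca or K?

Ca

Consider each +2 ion: Ca²⁺ is the bare [Ar] core; K²⁺ is already 1 electron into the core.
All of these are removing an electron from a noble-gas core or deeper; the smaller core (lower principal quantum number) is held far more tightly, and within a period the higher nuclear charge binds the same core more tightly.
Tabulated IE_3 (kJ/mol): Ca 4912, K 4420.
Putting it together, IE_3: K < Ca.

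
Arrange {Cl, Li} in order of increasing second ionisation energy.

Consider each +1 ion: Cl⁺ still has 6 valence electrons; Li⁺ is the bare [He] core.
Breaking into a closed-shell core is much more expensive than removing a leftover valence electron — Li has the largest IE_2 here.
Approximate IE_2 values (kJ/mol): Cl 2298, Li 7298.
So the second ionization energies run Cl < Li.

Cl < Li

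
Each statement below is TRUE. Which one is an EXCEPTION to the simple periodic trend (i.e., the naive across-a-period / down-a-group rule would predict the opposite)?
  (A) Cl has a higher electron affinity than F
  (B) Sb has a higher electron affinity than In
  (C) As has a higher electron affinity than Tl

(A)

The general trend: electron affinity increases across a period and decreases down a group.
(A) Cl (period 3, group 17) vs F (period 2, group 17): the stated order contradicts the simple trend.
(B) Sb (period 5, group 15) vs In (period 5, group 13): the stated order agrees with the simple trend.
(C) As (period 4, group 15) vs Tl (period 6, group 13): the stated order agrees with the simple trend.
The exception is (A): F's small 2p subshell makes the incoming electron feel strong e⁻–e⁻ repulsion, so Cl actually releases more energy on gaining an electron.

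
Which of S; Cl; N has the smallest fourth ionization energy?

IE_4 is the cost of taking one more electron from the +3 cation: S³⁺ still has 3 valence electrons; Cl³⁺ still has 4 valence electrons; N³⁺ still has 2 valence electrons.
All are still removing valence electrons, so compare the +3 ions as you would atoms: IE_4 generally rises across a period (higher Z_eff) and falls down a group (larger shell), subject to the usual subshell exceptions.
Valence configurations: S³⁺ [Ne]3s²3p¹, Cl³⁺ [Ne]3s²3p², N³⁺ [He]2s².
Tabulated IE_4 (kJ/mol): S 4556, Cl 5159, N 7475.
So the fourth ionization energies run S < Cl < N.

S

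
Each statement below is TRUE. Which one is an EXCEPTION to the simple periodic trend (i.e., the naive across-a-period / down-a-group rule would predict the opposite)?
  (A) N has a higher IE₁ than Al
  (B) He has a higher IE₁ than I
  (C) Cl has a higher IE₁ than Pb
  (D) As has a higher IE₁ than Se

(D)

The general trend: IE₁ increases across a period and decreases down a group.
(A) N (period 2, group 15) vs Al (period 3, group 13): the stated order agrees with the simple trend.
(B) He (period 1, group 18) vs I (period 5, group 17): the stated order agrees with the simple trend.
(C) Cl (period 3, group 17) vs Pb (period 6, group 14): the stated order agrees with the simple trend.
(D) As (period 4, group 15) vs Se (period 4, group 16): the stated order contradicts the simple trend.
The exception is (D): Se (4p⁴) ionizes more easily than half-filled As (4p³).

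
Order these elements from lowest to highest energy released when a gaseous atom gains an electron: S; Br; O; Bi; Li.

Electron affinity generally becomes more exothermic across a period toward the halogens and less exothermic down a group.
Here both period and group differ, so the two effects have to be weighed against each other.
Bi > Li: the two effects oppose for this pair; the across-period effect wins (91 vs 60 kJ/mol).
O > Bi: relative to Bi, both the across-period and down-group shifts push O's electron affinity up.
S > O: this pair runs against the simple trend — see the exception note.
Br > S: period and group pull opposite ways; the across-period shift dominates (325 vs 200 kJ/mol).
Note the exception: S has a higher electron affinity than O, contrary to the simple trend — the compact 2p subshell of O repels the added electron more than S's larger 3p does.
For reference (kJ/mol): Li 60, O 141, S 200, Br 325, Bi 91.
So from lowest to highest: Li < Bi < O < S < Br.

Li < Bi < O < S < Br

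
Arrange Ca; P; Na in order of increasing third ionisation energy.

Consider each +2 ion: Ca²⁺ is the bare [Ar] core; P²⁺ still has 3 valence electrons; Na²⁺ is already 1 electron into the core.
Core electrons are held far more tightly than valence electrons, so Ca and Na top the IE_3 order.
Tabulated IE_3 (kJ/mol): Ca 4912, P 2914, Na 6910.
Overall IE_3 order: P < Ca < Na.

P, Ca, Na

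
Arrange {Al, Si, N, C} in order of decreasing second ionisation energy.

IE_2 is the cost of taking one more electron from the +1 cation: Al⁺ still has 2 valence electrons; Si⁺ still has 3 valence electrons; N⁺ still has 4 valence electrons; C⁺ still has 3 valence electrons.
All are still removing valence electrons, so compare the +1 ions as you would atoms: IE_2 generally rises across a period (higher Z_eff) and falls down a group (larger shell), subject to the usual subshell exceptions.
Valence configurations: Al⁺ [Ne]3s², Si⁺ [Ne]3s²3p¹, N⁺ [He]2s²2p², C⁺ [He]2s²2p¹.
Si⁺ loses a lone 3p electron whereas Al⁺ must break into a filled 3s² pair, so IE_2(Al) > IE_2(Si) even though Si has the higher nuclear charge.
Approximate IE_2 values (kJ/mol): Al 1817, Si 1577, N 2856, C 2353.
Overall IE_2 order: Si < Al < C < N.

N > C > Al > Si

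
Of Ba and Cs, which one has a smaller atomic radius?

Ba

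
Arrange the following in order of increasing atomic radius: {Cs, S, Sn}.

S, Sn, Cs

S is in period 3, group 16; Sn is in period 5, group 14; Cs is in period 6, group 1.
Across a period the added protons contract the valence shell; down a group each new principal shell makes the atom larger.
Neither a single period nor a single group — weigh both effects.
Sn > S: both effects reinforce here, so Sn is clearly the larger of the two.
Cs > Sn: relative to Sn, both the across-period and down-group shifts push Cs's atomic radius up.
Approximate values (pm): S 103, Sn 140, Cs 232.
So from smallest to largest: S < Sn < Cs.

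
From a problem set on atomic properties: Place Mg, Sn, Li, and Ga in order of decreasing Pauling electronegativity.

Li is in period 2, group 1; Mg is in period 3, group 2; Ga is in period 4, group 13; Sn is in period 5, group 14.
Smaller atoms with higher effective nuclear charge are more electronegative.
These sit on a diagonal, where the across-period and down-group effects partly cancel.
Mg > Li: the two effects oppose for this pair; the across-period effect wins (1.31 vs 0.98).
Ga > Mg: period and group pull opposite ways; the across-period shift dominates (1.81 vs 1.31).
Sn > Ga: period and group pull opposite ways; the across-period shift dominates (1.96 vs 1.81).
For reference (Pauling): Li 0.98, Mg 1.31, Ga 1.81, Sn 1.96.
So from highest to lowest: Sn > Ga > Mg > Li.

Sn, Ga, Mg, Li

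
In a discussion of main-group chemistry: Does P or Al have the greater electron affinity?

Al is in period 3, group 13; P is in period 3, group 15.
Adding an electron releases more energy for atoms nearer the top right (short of the noble gases).
All lie in period 3, so electron affinity increases left to right.
So P has the greater electron affinity (P > Al).

P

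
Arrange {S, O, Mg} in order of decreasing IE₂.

After 1 electron has been removed, what remains? S⁺ still has 5 valence electrons; O⁺ still has 5 valence electrons; Mg⁺ still has 1 valence electron.
All are still removing valence electrons, so compare the +1 ions as you would atoms: IE_2 generally rises across a period (higher Z_eff) and falls down a group (larger shell), subject to the usual subshell exceptions.
Valence configurations: S⁺ [Ne]3s²3p³, O⁺ [He]2s²2p³, Mg⁺ [Ne]3s¹.
Approximate IE_2 values (kJ/mol): S 2252, O 3388, Mg 1451.
Overall IE_2 order: Mg < S < O.

O > S > Mg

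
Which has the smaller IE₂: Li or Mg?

Mg

Consider each +1 ion: Li⁺ is the bare [He] core; Mg⁺ still has 1 valence electron.
Pulling an electron out of a noble-gas core costs far more than removing a remaining valence electron, so Li sits at the high end of IE_2.
Tabulated IE_2 (kJ/mol): Li 7298, Mg 1451.
Hence IE_2: Mg < Li.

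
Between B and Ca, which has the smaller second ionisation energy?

Ca

Consider each +1 ion: B⁺ still has 2 valence electrons; Ca⁺ still has 1 valence electron.
All are still removing valence electrons, so compare the +1 ions as you would atoms: IE_2 generally rises across a period (higher Z_eff) and falls down a group (larger shell), subject to the usual subshell exceptions.
Valence configurations: B⁺ [He]2s², Ca⁺ [Ar]4s¹.
Tabulated IE_2 (kJ/mol): B 2427, Ca 1145.
Putting it together, IE_2: Ca < B.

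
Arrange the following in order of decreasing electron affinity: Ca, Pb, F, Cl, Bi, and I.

Cl > F > I > Bi > Pb > Ca

F is in period 2, group 17; Cl is in period 3, group 17; Ca is in period 4, group 2; I is in period 5, group 17; Pb is in period 6, group 14; Bi is in period 6, group 15.
Electron affinity generally becomes more exothermic across a period toward the halogens and less exothermic down a group.
Neither a single period nor a single group — weigh both effects.
Pb > Ca: period and group pull opposite ways; the across-period shift dominates (35 vs 2 kJ/mol).
Bi > Pb: Bi lies to the right of Pb in period 6, so the across-period effect alone puts Bi higher.
I > Bi: relative to Bi, both the across-period and down-group shifts push I's electron affinity up.
F > I: they share group 17; the group trend gives F the larger value.
Cl > F: this pair runs against the simple trend — see the exception note.
Note the exception: Cl has a higher electron affinity than F, contrary to the simple trend — F's small 2p subshell makes the incoming electron feel strong e⁻–e⁻ repulsion, so Cl actually releases more energy on gaining an electron.
Tabulated electron affinity (kJ/mol): F 328, Cl 349, Ca 2, I 295, Pb 35, Bi 91.
So from highest to lowest: Cl > F > I > Bi > Pb > Ca.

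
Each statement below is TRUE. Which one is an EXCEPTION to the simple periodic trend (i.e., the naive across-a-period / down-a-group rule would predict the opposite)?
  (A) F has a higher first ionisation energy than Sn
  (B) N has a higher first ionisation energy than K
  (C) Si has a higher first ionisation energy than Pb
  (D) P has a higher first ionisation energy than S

(D)

The general trend: first ionisation energy increases across a period and decreases down a group.
(A) F (period 2, group 17) vs Sn (period 5, group 14): the stated order agrees with the simple trend.
(B) N (period 2, group 15) vs K (period 4, group 1): the stated order agrees with the simple trend.
(C) Si (period 3, group 14) vs Pb (period 6, group 14): the stated order agrees with the simple trend.
(D) P (period 3, group 15) vs S (period 3, group 16): the stated order contradicts the simple trend.
The exception is (D): S (3p⁴) ionizes more easily than half-filled P (3p³) because the paired 3p electron in S is pushed out by e⁻–e⁻ repulsion.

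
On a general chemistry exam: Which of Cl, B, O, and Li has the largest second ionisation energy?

Li

The second ionization energy removes an electron from the +1 ion. For each element: Cl⁺ still has 6 valence electrons; B⁺ still has 2 valence electrons; O⁺ still has 5 valence electrons; Li⁺ is the bare [He] core.
Pulling an electron out of a noble-gas core costs far more than removing a remaining valence electron, so Li sits at the high end of IE_2.
Valence configurations: Cl⁺ [Ne]3s²3p⁴, B⁺ [He]2s², O⁺ [He]2s²2p³.
Tabulated IE_2 (kJ/mol): Cl 2298, B 2427, O 3388, Li 7298.
Overall IE_2 order: Cl < B < O < Li.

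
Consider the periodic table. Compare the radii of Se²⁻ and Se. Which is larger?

Se²⁻

Forming Se²⁻ adds 2 electrons to Se. More electron–electron repulsion in the same shell, with unchanged nuclear charge, lets the cloud expand.
An anion is larger than its parent atom: Se²⁻ > Se.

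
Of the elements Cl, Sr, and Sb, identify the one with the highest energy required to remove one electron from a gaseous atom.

Across a period the outer electron is held more tightly (higher IE₁); down a group it sits in a higher shell, more shielded, and comes off more easily.
Neither a single period nor a single group — weigh both effects.
Sb > Sr: both are in period 5; the period trend gives Sb the larger value.
Cl > Sb: both effects reinforce here, so Cl is clearly the higher of the two.
Tabulated first ionization energy (kJ/mol): Cl 1251, Sr 550, Sb 831.
The highest energy required to remove one electron from a gaseous atom among these belongs to Cl.

Cl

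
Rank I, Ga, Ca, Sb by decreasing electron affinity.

Atoms with high Z_eff and room in the valence shell (especially the halogens) have the most exothermic electron affinities.
These span different periods and groups, so the two trends combine.
Ga > Ca: Ga lies to the right of Ca in period 4, so the across-period effect alone puts Ga higher.
Sb > Ga: the two effects oppose for this pair; the across-period effect wins (103 vs 29 kJ/mol).
I > Sb: both are in period 5; the period trend gives I the larger value.
Tabulated electron affinity (kJ/mol): Ca 2, Ga 29, Sb 103, I 295.
So from highest to lowest: I > Sb > Ga > Ca.

I, Sb, Ga, Ca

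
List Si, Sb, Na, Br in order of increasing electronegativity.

Na is in period 3, group 1; Si is in period 3, group 14; Br is in period 4, group 17; Sb is in period 5, group 15.
Smaller atoms with higher effective nuclear charge are more electronegative.
These span different periods and groups, so the two trends combine.
Si > Na: Si lies to the right of Na in period 3, so the across-period effect alone puts Si higher.
Sb > Si: period and group pull opposite ways; the across-period shift dominates (2.05 vs 1.90).
Br > Sb: relative to Sb, both the across-period and down-group shifts push Br's electronegativity up.
Approximate values (Pauling): Na 0.93, Si 1.90, Br 2.96, Sb 2.05.
So from lowest to highest: Na < Si < Sb < Br.

Na < Si < Sb < Br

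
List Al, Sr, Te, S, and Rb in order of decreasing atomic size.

Across a period the added protons contract the valence shell; down a group each new principal shell makes the atom larger.
Neither a single period nor a single group — weigh both effects.
Al > S: both are in period 3; the period trend gives Al the larger value.
Te > Al: period and group pull opposite ways; the down-group shift dominates (136 vs 126 pm).
Sr > Te: Sr lies to the left of Te in period 5, so the across-period effect alone puts Sr larger.
Rb > Sr: Rb lies to the left of Sr in period 5, so the across-period effect alone puts Rb larger.
Tabulated atomic radius (pm): Al 126, S 103, Rb 210, Sr 185, Te 136.
So from largest to smallest: Rb > Sr > Te > Al > S.

Rb > Sr > Te > Al > S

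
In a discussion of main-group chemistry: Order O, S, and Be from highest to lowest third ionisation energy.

Be, O, S

After 2 electrons have been removed, what remains? O²⁺ still has 4 valence electrons; S²⁺ still has 4 valence electrons; Be²⁺ is the bare [He] core.
Core electrons are held far more tightly than valence electrons, so Be tops the IE_3 order.
Valence configurations: O²⁺ [He]2s²2p², S²⁺ [Ne]3s²3p².
Tabulated IE_3 (kJ/mol): O 5300, S 3357, Be 14849.
Putting it together, IE_3: S < O < Be.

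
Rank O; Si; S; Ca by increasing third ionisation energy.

Consider each +2 ion: O²⁺ still has 4 valence electrons; Si²⁺ still has 2 valence electrons; S²⁺ still has 4 valence electrons; Ca²⁺ is the bare [Ar] core.
Usually core removal costs more than valence removal, but here the competition is close: a tightly held n=2 valence electron can cost more to remove than an n=3 core electron, so the actual values have to decide it.
Valence configurations: O²⁺ [He]2s²2p², Si²⁺ [Ne]3s², S²⁺ [Ne]3s²3p².
Approximate IE_3 values (kJ/mol): O 5300, Si 3232, S 3357, Ca 4912.
Overall IE_3 order: Si < S < Ca < O.

Si, S, Ca, O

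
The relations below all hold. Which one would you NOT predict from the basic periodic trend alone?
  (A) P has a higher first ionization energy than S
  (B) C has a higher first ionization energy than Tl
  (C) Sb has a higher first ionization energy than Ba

(A)

The general trend: first ionization energy increases across a period and decreases down a group.
(A) P (period 3, group 15) vs S (period 3, group 16): the stated order contradicts the simple trend.
(B) C (period 2, group 14) vs Tl (period 6, group 13): the stated order agrees with the simple trend.
(C) Sb (period 5, group 15) vs Ba (period 6, group 2): the stated order agrees with the simple trend.
The exception is (A): S (3p⁴) ionizes more easily than half-filled P (3p³) because the paired 3p electron in S is pushed out by e⁻–e⁻ repulsion.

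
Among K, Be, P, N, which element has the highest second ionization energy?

Consider each +1 ion: K⁺ is the bare [Ar] core; Be⁺ still has 1 valence electron; P⁺ still has 4 valence electrons; N⁺ still has 4 valence electrons.
Core electrons are held far more tightly than valence electrons, so K tops the IE_2 order.
Valence configurations: Be⁺ [He]2s¹, P⁺ [Ne]3s²3p², N⁺ [He]2s²2p².
Tabulated IE_2 (kJ/mol): K 3052, Be 1757, P 1907, N 2856.
Putting it together, IE_2: Be < P < N < K.

K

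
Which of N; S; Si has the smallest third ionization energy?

Consider each +2 ion: N²⁺ still has 3 valence electrons; S²⁺ still has 4 valence electrons; Si²⁺ still has 2 valence electrons.
All are still removing valence electrons, so compare the +2 ions as you would atoms: IE_3 generally rises across a period (higher Z_eff) and falls down a group (larger shell), subject to the usual subshell exceptions.
Valence configurations: N²⁺ [He]2s²2p¹, S²⁺ [Ne]3s²3p², Si²⁺ [Ne]3s².
Approximate IE_3 values (kJ/mol): N 4578, S 3357, Si 3232.
So the third ionization energies run Si < S < N.

Si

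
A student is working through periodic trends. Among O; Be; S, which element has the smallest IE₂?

Be

The second ionization energy removes an electron from the +1 ion. For each element: O⁺ still has 5 valence electrons; Be⁺ still has 1 valence electron; S⁺ still has 5 valence electrons.
All are still removing valence electrons, so compare the +1 ions as you would atoms: IE_2 generally rises across a period (higher Z_eff) and falls down a group (larger shell), subject to the usual subshell exceptions.
Valence configurations: O⁺ [He]2s²2p³, Be⁺ [He]2s¹, S⁺ [Ne]3s²3p³.
Tabulated IE_2 (kJ/mol): O 3388, Be 1757, S 2252.
So the second ionization energies run Be < S < O.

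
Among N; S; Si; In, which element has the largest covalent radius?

N is in period 2, group 15; Si is in period 3, group 14; S is in period 3, group 16; In is in period 5, group 13.
Radius decreases left→right (rising Z_eff, same n) and increases top→bottom (higher n).
These span different periods and groups, so the two trends combine.
S > N: the two effects oppose for this pair; the down-group effect wins (103 vs 71 pm).
Si > S: both are in period 3; the period trend gives Si the larger value.
In > Si: both effects reinforce here, so In is clearly the larger of the two.
Tabulated atomic radius (pm): N 71, Si 116, S 103, In 142.
The largest covalent radius among these belongs to In.

In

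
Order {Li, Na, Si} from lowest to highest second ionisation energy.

Consider each +1 ion: Li⁺ is the bare [He] core; Na⁺ is the bare [Ne] core; Si⁺ still has 3 valence electrons.
Pulling an electron out of a noble-gas core costs far more than removing a remaining valence electron, so Na and Li sit at the high end of IE_2.
The numbers (kJ/mol): Li 7298, Na 4562, Si 1577.
Putting it together, IE_2: Si < Na < Li.

Si, Na, Li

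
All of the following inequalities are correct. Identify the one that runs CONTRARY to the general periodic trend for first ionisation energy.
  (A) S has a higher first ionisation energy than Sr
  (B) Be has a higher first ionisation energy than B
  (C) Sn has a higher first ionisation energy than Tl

The general trend: first ionisation energy increases across a period and decreases down a group.
(A) S (period 3, group 16) vs Sr (period 5, group 2): the stated order agrees with the simple trend.
(B) Be (period 2, group 2) vs B (period 2, group 13): the stated order contradicts the simple trend.
(C) Sn (period 5, group 14) vs Tl (period 6, group 13): the stated order agrees with the simple trend.
The exception is (B): removing B's lone 2p electron is easier than breaking Be's filled 2s².

(B)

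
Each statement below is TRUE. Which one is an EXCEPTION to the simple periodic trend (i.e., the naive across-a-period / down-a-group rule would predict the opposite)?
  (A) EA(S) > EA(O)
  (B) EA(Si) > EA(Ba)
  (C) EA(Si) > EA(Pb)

(A)

The general trend: electron affinity increases across a period and decreases down a group.
(A) S (period 3, group 16) vs O (period 2, group 16): the stated order contradicts the simple trend.
(B) Si (period 3, group 14) vs Ba (period 6, group 2): the stated order agrees with the simple trend.
(C) Si (period 3, group 14) vs Pb (period 6, group 14): the stated order agrees with the simple trend.
The exception is (A): the compact 2p subshell of O repels the added electron more than S's larger 3p does.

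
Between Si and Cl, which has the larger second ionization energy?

IE_2 is the cost of taking one more electron from the +1 cation: Si⁺ still has 3 valence electrons; Cl⁺ still has 6 valence electrons.
All are still removing valence electrons, so compare the +1 ions as you would atoms: IE_2 generally rises across a period (higher Z_eff) and falls down a group (larger shell), subject to the usual subshell exceptions.
Valence configurations: Si⁺ [Ne]3s²3p¹, Cl⁺ [Ne]3s²3p⁴.
Approximate IE_2 values (kJ/mol): Si 1577, Cl 2298.
Hence IE_2: Si < Cl.

Cl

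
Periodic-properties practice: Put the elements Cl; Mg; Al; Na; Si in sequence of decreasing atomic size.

Na is in period 3, group 1; Mg is in period 3, group 2; Al is in period 3, group 13; Si is in period 3, group 14; Cl is in period 3, group 17.
Radius decreases left→right (rising Z_eff, same n) and increases top→bottom (higher n).
All lie in period 3, so atomic radius increases right to left.
So from largest to smallest: Na > Mg > Al > Si > Cl.

Na > Mg > Al > Si > Cl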